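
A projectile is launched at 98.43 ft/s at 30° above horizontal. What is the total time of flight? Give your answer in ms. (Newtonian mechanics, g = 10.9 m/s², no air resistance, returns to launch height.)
T = 2v₀sin(θ)/g (with unit conversion) = 2752.0 ms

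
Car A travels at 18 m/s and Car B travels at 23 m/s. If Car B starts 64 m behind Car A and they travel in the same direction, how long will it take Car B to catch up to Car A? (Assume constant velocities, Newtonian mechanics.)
Relative speed: v_rel = 23 - 18 = 5 m/s
Time to catch: t = d₀/v_rel = 64/5 = 12.8 s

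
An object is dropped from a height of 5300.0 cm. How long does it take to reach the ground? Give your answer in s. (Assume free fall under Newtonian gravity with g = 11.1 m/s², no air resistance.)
t = √(2h/g) (with unit conversion) = 3.09 s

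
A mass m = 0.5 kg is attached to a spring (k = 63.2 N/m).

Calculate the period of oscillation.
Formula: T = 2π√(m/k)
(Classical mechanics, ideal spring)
T = 2π√(m/k) = 2π√(0.5/63.2) = 0.5589 s; f = 1/T = 1.789 Hz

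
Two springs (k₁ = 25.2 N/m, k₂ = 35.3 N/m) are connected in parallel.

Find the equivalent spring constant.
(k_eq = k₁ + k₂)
k_eq = k₁ + k₂ = 25.2 + 35.3 = 60.5 N/m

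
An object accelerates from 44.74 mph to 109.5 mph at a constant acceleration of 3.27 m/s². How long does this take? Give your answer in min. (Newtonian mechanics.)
t = (v - v₀)/a (with unit conversion) = 0.1476 min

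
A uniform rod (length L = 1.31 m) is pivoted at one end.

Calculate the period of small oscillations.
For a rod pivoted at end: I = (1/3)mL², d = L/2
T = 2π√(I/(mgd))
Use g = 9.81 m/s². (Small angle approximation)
I/m = (1/3)L² = 0.572 m²; d = L/2 = 0.655 m
T = 2π√(I/(mgd)) = 2π√(0.572/(9.81×0.655)) = 1.875 s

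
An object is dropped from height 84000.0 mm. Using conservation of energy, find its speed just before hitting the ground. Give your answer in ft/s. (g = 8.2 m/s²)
mgh = ½mv² → v = √(2gh) = √(2×8.2×84) = 37.12 m/s = 121.8 ft/s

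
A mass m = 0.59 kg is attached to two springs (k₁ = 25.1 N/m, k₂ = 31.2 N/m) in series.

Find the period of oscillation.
k_eq = k₁k₂/(k₁+k₂) = 13.91 N/m
T = 2π√(m/k_eq) = 2π√(0.59/13.91) = 1.294 s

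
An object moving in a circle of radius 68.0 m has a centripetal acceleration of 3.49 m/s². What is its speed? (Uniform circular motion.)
v = √(a_c × r) = √(3.49 × 68.0) = 15.41 m/s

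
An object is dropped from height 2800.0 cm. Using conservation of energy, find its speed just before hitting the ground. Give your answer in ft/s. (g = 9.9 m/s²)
mgh = ½mv² → v = √(2gh) = √(2×9.9×28) = 23.55 m/s = 77.25 ft/s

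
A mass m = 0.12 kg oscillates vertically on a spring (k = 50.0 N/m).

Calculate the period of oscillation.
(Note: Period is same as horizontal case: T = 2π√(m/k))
T = 2π√(m/k) = 2π√(0.12/50.0) = 0.3078 s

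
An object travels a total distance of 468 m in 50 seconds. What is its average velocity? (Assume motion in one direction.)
v_avg = Δd / Δt = 468 / 50 = 9.36 m/s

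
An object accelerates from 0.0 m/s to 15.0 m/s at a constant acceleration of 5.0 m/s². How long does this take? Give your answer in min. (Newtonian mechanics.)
t = (v - v₀)/a (with unit conversion) = 0.05 min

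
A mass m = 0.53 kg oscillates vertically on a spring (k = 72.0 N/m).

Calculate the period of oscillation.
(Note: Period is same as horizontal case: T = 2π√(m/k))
T = 2π√(m/k) = 2π√(0.53/72.0) = 0.5391 s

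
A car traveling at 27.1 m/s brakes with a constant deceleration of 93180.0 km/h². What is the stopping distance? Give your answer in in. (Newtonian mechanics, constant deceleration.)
d = v₀² / (2a) (with unit conversion) = 2011.0 in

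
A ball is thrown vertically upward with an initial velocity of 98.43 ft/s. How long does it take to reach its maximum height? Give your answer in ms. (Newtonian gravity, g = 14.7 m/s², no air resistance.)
t_up = v₀/g (with unit conversion) = 2041.0 ms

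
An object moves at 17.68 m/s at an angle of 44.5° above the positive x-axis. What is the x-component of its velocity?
vₓ = v cos(θ) = 17.68 × cos(44.5°) = 12.61 m/s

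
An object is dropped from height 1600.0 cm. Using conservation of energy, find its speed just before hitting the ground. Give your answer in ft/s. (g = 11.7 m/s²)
mgh = ½mv² → v = √(2gh) = √(2×11.7×16) = 19.35 m/s = 63.48 ft/s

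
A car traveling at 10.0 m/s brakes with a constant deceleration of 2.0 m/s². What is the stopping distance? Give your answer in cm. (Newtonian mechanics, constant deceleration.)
d = v₀² / (2a) (with unit conversion) = 2500.0 cm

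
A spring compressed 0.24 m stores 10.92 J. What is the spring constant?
PE = ½kx² → k = 2PE/x² = 2×10.92/0.24² = 379.2 N/m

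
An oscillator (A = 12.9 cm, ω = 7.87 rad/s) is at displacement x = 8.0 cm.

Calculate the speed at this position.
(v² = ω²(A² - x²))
v = ω√(A² − x²) = 7.87×√(0.129² − 0.08²) = 0.7964 m/s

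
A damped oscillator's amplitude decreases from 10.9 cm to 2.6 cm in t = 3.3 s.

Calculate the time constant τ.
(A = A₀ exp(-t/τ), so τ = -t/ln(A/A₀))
A/A₀ = 2.6/10.9 = 0.2385; ln(A/A₀) = -1.433
τ = −t/ln(A/A₀) = −3.3/-1.433 = 2.302 s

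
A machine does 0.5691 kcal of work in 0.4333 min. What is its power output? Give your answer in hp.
P = W/t = 2381 J / 26 s = 91.59 W = 0.1228 hp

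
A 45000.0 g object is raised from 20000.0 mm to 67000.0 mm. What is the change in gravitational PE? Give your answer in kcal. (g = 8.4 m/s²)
ΔPE = mg(h₂ − h₁) = 45 kg × 8.4 m/s² × (67 − 20) m = 1.777e+04 J = 4.246 kcal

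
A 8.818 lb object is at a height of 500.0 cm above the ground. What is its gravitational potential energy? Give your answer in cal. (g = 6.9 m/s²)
PE = mgh = 4 kg × 6.9 m/s² × 5 m = 138 J = 32.98 cal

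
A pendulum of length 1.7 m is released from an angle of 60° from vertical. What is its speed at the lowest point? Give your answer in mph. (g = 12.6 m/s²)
h = L(1 − cosθ) = 1.7×(1 − cos60°) = 0.85 m
v = √(2gh) = √(2×12.6×0.85) = 4.628 m/s = 10.35 mph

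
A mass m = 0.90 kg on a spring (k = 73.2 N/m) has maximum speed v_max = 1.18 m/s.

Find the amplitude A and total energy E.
½mv²_max = ½kA² → A = v_max√(m/k) = 1.18×√(0.9/73.2) = 0.1308 m = 13.08 cm
E = ½mv²_max = ½×0.9×1.18² = 0.6266 J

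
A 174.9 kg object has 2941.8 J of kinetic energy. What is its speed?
KE = ½mv² → v = √(2KE/m) = √(2×2941.8/174.9) = 5.8 m/s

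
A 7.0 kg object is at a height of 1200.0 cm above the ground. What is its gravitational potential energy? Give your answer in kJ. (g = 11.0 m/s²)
PE = mgh = 7 kg × 11.0 m/s² × 12 m = 924 J = 0.924 kJ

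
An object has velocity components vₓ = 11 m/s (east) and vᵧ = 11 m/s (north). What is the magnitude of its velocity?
|v| = √(vₓ² + vᵧ²) = √(11² + 11²) = √(242) = 15.56 m/s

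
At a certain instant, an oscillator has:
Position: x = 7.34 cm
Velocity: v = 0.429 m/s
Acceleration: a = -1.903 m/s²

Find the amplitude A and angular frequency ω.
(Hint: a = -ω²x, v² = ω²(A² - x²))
a = −ω²x → ω = √(|a|/x) = √(1.903/0.0734) = 5.092 rad/s
v² = ω²(A² − x²) → A = √(x² + v²/ω²) = √(0.0734² + 0.429²/5.092²) = 0.1117 m = 11.17 cm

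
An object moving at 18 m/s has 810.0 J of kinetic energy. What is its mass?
KE = ½mv² → m = 2KE/v² = 2×810.0/18² = 5.0 kg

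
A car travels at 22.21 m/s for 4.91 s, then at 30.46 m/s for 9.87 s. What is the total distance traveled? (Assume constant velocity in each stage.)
d₁ = v₁t₁ = 22.21 × 4.91 = 109.051 m
d₂ = v₂t₂ = 30.46 × 9.87 = 300.64 m
d_total = 109.051 + 300.64 = 409.69 m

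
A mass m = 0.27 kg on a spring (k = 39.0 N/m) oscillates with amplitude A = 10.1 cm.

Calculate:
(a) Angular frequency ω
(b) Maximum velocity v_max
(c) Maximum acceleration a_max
ω = √(k/m) = √(39.0/0.27) = 12.02 rad/s
v_max = ωA = 12.02×0.101 = 1.214 m/s
a_max = ω²A = 12.02²×0.101 = 14.59 m/s²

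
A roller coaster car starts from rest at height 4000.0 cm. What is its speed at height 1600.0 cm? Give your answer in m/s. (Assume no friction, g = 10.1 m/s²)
mgh₁ = ½mv₂² + mgh₂ → v₂ = √(2g(h₁−h₂)) = √(2×10.1×(40−16)) = 22.02 m/s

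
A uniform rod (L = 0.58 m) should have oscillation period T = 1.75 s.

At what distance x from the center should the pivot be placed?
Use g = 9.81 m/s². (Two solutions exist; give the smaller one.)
T = 2π√((L²/12 + x²)/(gx)). Let c = T²g/(4π²) = 0.761.
x² − cx + L²/12 = 0 → x = (c − √(c² − L²/3))/2 = 0.03882 m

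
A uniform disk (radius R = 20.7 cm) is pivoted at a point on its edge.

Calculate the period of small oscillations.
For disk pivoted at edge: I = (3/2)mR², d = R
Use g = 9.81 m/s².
I/m = (3/2)R² = 0.06427 m²; d = R = 0.207 m
T = 2π√((3/2)R²/(gR)) = 2π√(3R/(2g)) = 1.118 s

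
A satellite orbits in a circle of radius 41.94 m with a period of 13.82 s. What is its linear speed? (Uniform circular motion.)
v = 2πr/T = 2π×41.94/13.82 = 19.07 m/s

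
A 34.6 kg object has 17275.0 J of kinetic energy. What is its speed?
KE = ½mv² → v = √(2KE/m) = √(2×17275.0/34.6) = 31.6 m/s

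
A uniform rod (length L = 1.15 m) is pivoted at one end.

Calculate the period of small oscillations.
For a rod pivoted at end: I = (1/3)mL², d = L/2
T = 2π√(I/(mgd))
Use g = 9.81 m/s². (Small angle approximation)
I/m = (1/3)L² = 0.4408 m²; d = L/2 = 0.575 m
T = 2π√(I/(mgd)) = 2π√(0.4408/(9.81×0.575)) = 1.757 s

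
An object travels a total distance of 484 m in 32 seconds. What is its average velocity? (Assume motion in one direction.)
v_avg = Δd / Δt = 484 / 32 = 15.12 m/s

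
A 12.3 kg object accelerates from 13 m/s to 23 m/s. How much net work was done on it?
W_net = ΔKE = ½m(v₂² − v₁²) = ½×12.3×(23² − 13²) = 2214.0 J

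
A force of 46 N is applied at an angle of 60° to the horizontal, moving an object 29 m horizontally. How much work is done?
W = Fd cosθ = 46×29×cos(60°) = 667.0 J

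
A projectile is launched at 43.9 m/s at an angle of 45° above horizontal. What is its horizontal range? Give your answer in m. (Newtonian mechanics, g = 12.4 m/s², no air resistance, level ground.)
R = v₀² sin(2θ) / g = 155.4 m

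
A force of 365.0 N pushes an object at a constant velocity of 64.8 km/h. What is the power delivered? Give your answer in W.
P = Fv = 365 N × 18 m/s = 6570 W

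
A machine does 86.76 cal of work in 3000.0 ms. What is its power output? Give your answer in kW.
P = W/t = 363 J / 3 s = 121 W = 0.121 kW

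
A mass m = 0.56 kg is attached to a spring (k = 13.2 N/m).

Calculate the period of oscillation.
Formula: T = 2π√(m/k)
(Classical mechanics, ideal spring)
T = 2π√(m/k) = 2π√(0.56/13.2) = 1.294 s; f = 1/T = 0.7727 Hz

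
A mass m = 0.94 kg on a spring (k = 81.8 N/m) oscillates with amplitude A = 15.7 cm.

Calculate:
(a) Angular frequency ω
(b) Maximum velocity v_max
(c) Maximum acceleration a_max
ω = √(k/m) = √(81.8/0.94) = 9.329 rad/s
v_max = ωA = 9.329×0.157 = 1.465 m/s
a_max = ω²A = 9.329²×0.157 = 13.66 m/s²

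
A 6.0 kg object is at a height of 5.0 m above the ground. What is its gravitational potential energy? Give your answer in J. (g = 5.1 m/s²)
PE = mgh = 6 kg × 5.1 m/s² × 5 m = 153 J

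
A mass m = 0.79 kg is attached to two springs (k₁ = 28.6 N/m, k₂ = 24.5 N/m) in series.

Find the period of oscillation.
k_eq = k₁k₂/(k₁+k₂) = 13.2 N/m
T = 2π√(m/k_eq) = 2π√(0.79/13.2) = 1.537 s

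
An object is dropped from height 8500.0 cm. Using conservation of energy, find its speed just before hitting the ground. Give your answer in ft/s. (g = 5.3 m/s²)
mgh = ½mv² → v = √(2gh) = √(2×5.3×85) = 30.02 m/s = 98.48 ft/s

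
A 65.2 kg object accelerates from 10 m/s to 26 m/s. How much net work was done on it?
W_net = ΔKE = ½m(v₂² − v₁²) = ½×65.2×(26² − 10²) = 18777.6 J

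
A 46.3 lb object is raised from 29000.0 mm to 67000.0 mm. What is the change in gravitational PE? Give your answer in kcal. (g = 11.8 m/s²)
ΔPE = mg(h₂ − h₁) = 21 kg × 11.8 m/s² × (67 − 29) m = 9417 J = 2.251 kcal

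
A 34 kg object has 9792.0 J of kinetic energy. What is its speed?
KE = ½mv² → v = √(2KE/m) = √(2×9792.0/34) = 24.0 m/s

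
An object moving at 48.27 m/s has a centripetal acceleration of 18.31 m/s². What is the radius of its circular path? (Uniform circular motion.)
r = v²/a_c = 48.27²/18.31 = 127.25 m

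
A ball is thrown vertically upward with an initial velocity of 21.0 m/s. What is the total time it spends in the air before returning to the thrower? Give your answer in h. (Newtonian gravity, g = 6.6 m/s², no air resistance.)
t_total = 2v₀/g (with unit conversion) = 0.001768 h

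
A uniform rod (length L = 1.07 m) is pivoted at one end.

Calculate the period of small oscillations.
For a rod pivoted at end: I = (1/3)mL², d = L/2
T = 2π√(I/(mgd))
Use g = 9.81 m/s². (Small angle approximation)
I/m = (1/3)L² = 0.3816 m²; d = L/2 = 0.535 m
T = 2π√(I/(mgd)) = 2π√(0.3816/(9.81×0.535)) = 1.694 s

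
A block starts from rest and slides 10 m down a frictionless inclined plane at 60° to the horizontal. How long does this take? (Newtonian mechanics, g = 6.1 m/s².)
a = g sin(θ) = 6.1 × sin(60°) = 5.28 m/s²
t = √(2d/a) = √(2 × 10 / 5.28) = 1.95 s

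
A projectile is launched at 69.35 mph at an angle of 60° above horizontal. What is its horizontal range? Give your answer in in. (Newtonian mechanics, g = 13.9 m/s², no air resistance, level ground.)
R = v₀² sin(2θ) / g (with unit conversion) = 2358.0 in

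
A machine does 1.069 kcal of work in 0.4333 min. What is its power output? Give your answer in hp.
P = W/t = 4473 J / 26 s = 172 W = 0.2307 hp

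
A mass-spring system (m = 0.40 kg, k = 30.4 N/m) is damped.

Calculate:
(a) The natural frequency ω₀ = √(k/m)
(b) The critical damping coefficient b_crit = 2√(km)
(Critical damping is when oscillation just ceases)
ω₀ = √(k/m) = √(30.4/0.4) = 8.718 rad/s
b_crit = 2√(km) = 2√(30.4×0.4) = 6.974 kg/s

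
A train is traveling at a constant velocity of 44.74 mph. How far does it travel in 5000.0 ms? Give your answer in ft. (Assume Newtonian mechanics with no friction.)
d = vt (with unit conversion) = 328.1 ft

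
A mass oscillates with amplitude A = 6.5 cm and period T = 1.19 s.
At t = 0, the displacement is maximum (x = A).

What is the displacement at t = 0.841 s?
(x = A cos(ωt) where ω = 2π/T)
ω = 2π/T = 2π/1.19 = 5.28 rad/s
x = A cos(ωt) = 6.5×cos(5.28×0.841) = -1.746 cm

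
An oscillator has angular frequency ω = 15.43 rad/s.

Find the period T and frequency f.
T = 2π/ω = 2π/15.43 = 0.4072 s; f = ω/2π = 2.456 Hz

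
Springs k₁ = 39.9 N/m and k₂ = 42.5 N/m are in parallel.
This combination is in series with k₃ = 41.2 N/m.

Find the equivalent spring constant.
k₁₂ = k₁ + k₂ = 82.4 N/m (parallel)
1/k_eq = 1/k₁₂ + 1/k₃ → k_eq = 27.47 N/m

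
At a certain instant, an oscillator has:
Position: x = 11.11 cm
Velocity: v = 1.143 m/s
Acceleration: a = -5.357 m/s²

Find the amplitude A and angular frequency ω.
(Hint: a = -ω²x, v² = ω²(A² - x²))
a = −ω²x → ω = √(|a|/x) = √(5.357/0.1111) = 6.944 rad/s
v² = ω²(A² − x²) → A = √(x² + v²/ω²) = √(0.1111² + 1.143²/6.944²) = 0.1986 m = 19.86 cm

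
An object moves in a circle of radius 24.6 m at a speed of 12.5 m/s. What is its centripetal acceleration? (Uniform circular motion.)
a_c = v²/r = 12.5²/24.6 = 156.25/24.6 = 6.35 m/s²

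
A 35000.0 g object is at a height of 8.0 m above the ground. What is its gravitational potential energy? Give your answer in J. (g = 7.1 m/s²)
PE = mgh = 35 kg × 7.1 m/s² × 8 m = 1988 J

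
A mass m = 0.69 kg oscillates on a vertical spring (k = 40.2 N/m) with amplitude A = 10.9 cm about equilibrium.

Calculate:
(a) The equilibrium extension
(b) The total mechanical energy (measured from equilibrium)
x_eq = mg/k = 0.69×9.81/40.2 = 0.1684 m = 16.84 cm
E = ½kA² = ½×40.2×(0.109)² = 0.2388 J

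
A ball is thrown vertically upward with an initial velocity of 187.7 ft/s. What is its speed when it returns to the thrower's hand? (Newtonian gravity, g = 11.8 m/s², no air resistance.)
By conservation of energy, the ball returns at the same speed = 187.7 ft/s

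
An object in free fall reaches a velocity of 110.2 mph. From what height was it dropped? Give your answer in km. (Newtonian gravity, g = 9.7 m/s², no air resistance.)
h = v²/(2g) (with unit conversion) = 0.1251 km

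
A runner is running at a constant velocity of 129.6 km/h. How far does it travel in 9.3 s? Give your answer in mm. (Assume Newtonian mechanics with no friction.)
d = vt (with unit conversion) = 334800.0 mm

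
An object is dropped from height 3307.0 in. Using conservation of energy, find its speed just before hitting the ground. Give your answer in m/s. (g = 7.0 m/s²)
mgh = ½mv² → v = √(2gh) = √(2×7.0×84) = 34.29 m/s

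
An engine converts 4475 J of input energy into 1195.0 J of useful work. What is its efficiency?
η = W_out/W_in = 1195.0/4475 = 0.267 = 26.7%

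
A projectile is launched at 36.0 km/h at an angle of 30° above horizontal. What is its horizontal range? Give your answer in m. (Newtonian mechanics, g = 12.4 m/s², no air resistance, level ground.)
R = v₀² sin(2θ) / g (with unit conversion) = 6.984 m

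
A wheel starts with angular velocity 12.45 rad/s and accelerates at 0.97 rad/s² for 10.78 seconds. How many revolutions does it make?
θ = ω₀t + ½αt² = 12.45×10.78 + ½×0.97×10.78² = 190.57 rad
Revolutions = θ/(2π) = 190.57/(2π) = 30.33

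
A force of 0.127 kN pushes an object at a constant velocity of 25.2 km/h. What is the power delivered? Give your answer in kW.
P = Fv = 127 N × 7 m/s = 889 W = 0.889 kW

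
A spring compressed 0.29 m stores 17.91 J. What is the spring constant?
PE = ½kx² → k = 2PE/x² = 2×17.91/0.29² = 425.9 N/m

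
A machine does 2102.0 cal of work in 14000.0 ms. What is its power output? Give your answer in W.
P = W/t = 8795 J / 14 s = 628.2 W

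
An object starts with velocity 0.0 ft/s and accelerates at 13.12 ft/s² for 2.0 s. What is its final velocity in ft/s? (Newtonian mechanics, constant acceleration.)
v = v₀ + at (with unit conversion) = 26.24 ft/s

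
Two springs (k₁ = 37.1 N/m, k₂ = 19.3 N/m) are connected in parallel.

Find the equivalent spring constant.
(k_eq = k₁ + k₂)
k_eq = k₁ + k₂ = 37.1 + 19.3 = 56.4 N/m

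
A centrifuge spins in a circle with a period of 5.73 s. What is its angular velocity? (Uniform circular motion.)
ω = 2π/T = 2π/5.73 = 1.0965 rad/s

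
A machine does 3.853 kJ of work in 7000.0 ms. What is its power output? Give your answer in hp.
P = W/t = 3853 J / 7 s = 550.4 W = 0.7381 hp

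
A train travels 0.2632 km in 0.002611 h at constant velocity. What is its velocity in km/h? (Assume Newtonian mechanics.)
v = d/t (with unit conversion) = 100.8 km/h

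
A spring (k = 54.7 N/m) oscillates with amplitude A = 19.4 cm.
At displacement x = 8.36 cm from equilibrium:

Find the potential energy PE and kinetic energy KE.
E_total = ½kA² = ½×54.7×(0.194)² = 1.029 J
PE = ½kx² = ½×54.7×(0.0836)² = 0.1911 J
KE = E_total − PE = 0.8382 J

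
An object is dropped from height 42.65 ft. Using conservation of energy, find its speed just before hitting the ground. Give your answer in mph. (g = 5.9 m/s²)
mgh = ½mv² → v = √(2gh) = √(2×5.9×13) = 12.39 m/s = 27.71 mph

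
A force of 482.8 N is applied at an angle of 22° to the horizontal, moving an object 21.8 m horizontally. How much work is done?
W = Fd cosθ = 482.8×21.8×cos(22°) = 9758.6 J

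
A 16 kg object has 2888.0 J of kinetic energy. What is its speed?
KE = ½mv² → v = √(2KE/m) = √(2×2888.0/16) = 19.0 m/s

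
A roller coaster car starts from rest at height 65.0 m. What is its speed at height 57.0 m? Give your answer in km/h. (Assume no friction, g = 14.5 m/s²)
mgh₁ = ½mv₂² + mgh₂ → v₂ = √(2g(h₁−h₂)) = √(2×14.5×(65−57)) = 15.23 m/s = 54.83 km/h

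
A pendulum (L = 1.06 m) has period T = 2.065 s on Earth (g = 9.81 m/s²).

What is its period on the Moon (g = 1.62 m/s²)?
T = 2π√(L/g), so T_moon/T_earth = √(g_earth/g_moon)
T_moon = 2π√(1.06/1.62) = 5.082 s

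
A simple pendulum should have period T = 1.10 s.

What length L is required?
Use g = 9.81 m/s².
T = 2π√(L/g) → L = g(T/2π)² = 9.81×(1.1/2π)² = 0.3007 m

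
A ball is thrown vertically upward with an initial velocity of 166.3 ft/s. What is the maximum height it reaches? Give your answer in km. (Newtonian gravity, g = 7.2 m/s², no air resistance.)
h_max = v₀²/(2g) (with unit conversion) = 0.1784 km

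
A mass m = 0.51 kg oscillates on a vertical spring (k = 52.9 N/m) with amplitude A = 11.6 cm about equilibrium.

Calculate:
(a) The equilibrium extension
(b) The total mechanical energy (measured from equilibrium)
x_eq = mg/k = 0.51×9.81/52.9 = 0.09458 m = 9.458 cm
E = ½kA² = ½×52.9×(0.116)² = 0.3559 J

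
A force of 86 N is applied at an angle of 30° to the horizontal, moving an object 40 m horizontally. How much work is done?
W = Fd cosθ = 86×40×cos(30°) = 2979.1 J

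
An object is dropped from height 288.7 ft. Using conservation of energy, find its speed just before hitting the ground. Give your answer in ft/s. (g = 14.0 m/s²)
mgh = ½mv² → v = √(2gh) = √(2×14.0×88) = 49.64 m/s = 162.9 ft/s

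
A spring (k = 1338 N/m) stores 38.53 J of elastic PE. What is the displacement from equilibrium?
PE = ½kx² → x = √(2PE/k) = √(2×38.53/1338) = 0.24 m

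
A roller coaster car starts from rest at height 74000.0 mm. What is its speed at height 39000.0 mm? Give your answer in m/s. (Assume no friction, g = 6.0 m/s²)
mgh₁ = ½mv₂² + mgh₂ → v₂ = √(2g(h₁−h₂)) = √(2×6.0×(74−39)) = 20.49 m/s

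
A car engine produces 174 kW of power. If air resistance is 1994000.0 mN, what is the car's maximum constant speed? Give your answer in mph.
P = Fv → v = P/F = 174000 W / 1994 N = 87.26 m/s = 195.2 mph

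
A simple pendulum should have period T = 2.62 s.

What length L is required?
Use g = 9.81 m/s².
T = 2π√(L/g) → L = g(T/2π)² = 9.81×(2.62/2π)² = 1.706 m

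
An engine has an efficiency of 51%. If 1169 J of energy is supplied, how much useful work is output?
W_out = η × W_in = 0.51 × 1169 = 596.19 J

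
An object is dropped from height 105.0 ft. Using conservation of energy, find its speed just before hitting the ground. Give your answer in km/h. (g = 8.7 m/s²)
mgh = ½mv² → v = √(2gh) = √(2×8.7×32) = 23.6 m/s = 84.95 km/h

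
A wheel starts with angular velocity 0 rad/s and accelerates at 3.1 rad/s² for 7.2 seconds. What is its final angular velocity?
ω = ω₀ + αt = 0 + 3.1 × 7.2 = 22.32 rad/s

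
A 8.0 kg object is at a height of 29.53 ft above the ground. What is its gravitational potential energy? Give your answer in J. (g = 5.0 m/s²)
PE = mgh = 8 kg × 5.0 m/s² × 9.001 m = 360 J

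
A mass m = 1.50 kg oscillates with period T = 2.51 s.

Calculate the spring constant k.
T = 2π√(m/k) → k = m(2π/T)² = 1.5×(2π/2.51)² = 9.399 N/m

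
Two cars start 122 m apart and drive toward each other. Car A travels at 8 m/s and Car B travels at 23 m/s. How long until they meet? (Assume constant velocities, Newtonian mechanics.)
Combined speed: v_combined = 8 + 23 = 31 m/s
Time to meet: t = d/31 = 122/31 = 3.94 s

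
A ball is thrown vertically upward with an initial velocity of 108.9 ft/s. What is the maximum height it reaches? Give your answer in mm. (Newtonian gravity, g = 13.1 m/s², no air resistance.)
h_max = v₀²/(2g) (with unit conversion) = 42050.0 mm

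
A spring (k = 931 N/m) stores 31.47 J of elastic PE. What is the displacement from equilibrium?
PE = ½kx² → x = √(2PE/k) = √(2×31.47/931) = 0.26 m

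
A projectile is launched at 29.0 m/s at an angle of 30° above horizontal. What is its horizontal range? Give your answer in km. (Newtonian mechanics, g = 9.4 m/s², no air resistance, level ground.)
R = v₀² sin(2θ) / g (with unit conversion) = 0.07748 km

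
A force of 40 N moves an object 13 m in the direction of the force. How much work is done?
W = Fd = 40×13 = 520.0 J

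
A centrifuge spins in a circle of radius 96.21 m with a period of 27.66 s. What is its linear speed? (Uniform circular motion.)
v = 2πr/T = 2π×96.21/27.66 = 21.85 m/s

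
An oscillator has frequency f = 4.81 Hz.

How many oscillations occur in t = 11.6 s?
n = f×t = 4.81×11.6 = 55.8 oscillations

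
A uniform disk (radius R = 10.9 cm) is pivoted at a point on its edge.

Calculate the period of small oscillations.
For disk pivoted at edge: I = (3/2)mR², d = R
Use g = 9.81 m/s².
I/m = (3/2)R² = 0.01782 m²; d = R = 0.109 m
T = 2π√((3/2)R²/(gR)) = 2π√(3R/(2g)) = 0.8112 s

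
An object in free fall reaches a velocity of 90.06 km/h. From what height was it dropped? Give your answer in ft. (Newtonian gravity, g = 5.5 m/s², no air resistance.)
h = v²/(2g) (with unit conversion) = 186.7 ft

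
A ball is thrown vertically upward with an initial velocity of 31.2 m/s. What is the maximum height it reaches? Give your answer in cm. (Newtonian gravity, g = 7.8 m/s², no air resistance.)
h_max = v₀²/(2g) (with unit conversion) = 6240.0 cm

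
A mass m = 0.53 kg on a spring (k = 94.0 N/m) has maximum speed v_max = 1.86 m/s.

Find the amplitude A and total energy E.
½mv²_max = ½kA² → A = v_max√(m/k) = 1.86×√(0.53/94.0) = 0.1397 m = 13.97 cm
E = ½mv²_max = ½×0.53×1.86² = 0.9168 J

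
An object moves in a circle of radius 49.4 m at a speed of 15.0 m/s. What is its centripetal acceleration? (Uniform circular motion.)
a_c = v²/r = 15.0²/49.4 = 225/49.4 = 4.55 m/s²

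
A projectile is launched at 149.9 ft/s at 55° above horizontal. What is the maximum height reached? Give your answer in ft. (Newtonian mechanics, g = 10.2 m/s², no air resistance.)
H = v₀²sin²(θ)/(2g) (with unit conversion) = 225.3 ft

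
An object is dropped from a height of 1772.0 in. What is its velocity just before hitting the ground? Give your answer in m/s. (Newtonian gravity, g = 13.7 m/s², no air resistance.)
v = √(2gh) (with unit conversion) = 35.12 m/s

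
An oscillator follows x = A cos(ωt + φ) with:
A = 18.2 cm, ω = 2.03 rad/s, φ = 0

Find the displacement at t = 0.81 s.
x = A cos(ωt + φ) = 18.2×cos(2.03×0.81 + 0) = -1.337 cm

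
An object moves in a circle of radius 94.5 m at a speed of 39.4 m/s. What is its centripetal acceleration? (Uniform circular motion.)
a_c = v²/r = 39.4²/94.5 = 1552.36/94.5 = 16.43 m/s²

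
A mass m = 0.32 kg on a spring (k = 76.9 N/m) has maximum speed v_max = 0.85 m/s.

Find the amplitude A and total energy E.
½mv²_max = ½kA² → A = v_max√(m/k) = 0.85×√(0.32/76.9) = 0.05483 m = 5.483 cm
E = ½mv²_max = ½×0.32×0.85² = 0.1156 J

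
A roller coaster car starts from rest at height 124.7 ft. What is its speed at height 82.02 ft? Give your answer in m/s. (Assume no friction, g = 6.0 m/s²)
mgh₁ = ½mv₂² + mgh₂ → v₂ = √(2g(h₁−h₂)) = √(2×6.0×(38.01−25)) = 12.49 m/s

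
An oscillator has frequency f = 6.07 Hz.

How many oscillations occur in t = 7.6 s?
n = f×t = 6.07×7.6 = 46.13 oscillations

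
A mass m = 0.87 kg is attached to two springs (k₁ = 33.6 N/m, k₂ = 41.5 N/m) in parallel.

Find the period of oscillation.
k_eq = k₁+k₂ = 75.1 N/m
T = 2π√(m/k_eq) = 2π√(0.87/75.1) = 0.6763 s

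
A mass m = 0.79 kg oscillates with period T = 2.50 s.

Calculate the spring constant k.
T = 2π√(m/k) → k = m(2π/T)² = 0.79×(2π/2.5)² = 4.99 N/m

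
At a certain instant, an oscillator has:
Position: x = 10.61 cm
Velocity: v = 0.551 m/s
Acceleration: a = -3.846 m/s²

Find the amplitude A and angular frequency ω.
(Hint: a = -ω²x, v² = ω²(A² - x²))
a = −ω²x → ω = √(|a|/x) = √(3.846/0.1061) = 6.021 rad/s
v² = ω²(A² − x²) → A = √(x² + v²/ω²) = √(0.1061² + 0.551²/6.021²) = 0.1401 m = 14.01 cm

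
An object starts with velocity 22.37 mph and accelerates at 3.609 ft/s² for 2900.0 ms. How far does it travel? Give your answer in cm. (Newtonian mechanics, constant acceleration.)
d = v₀t + ½at² (with unit conversion) = 3363.0 cm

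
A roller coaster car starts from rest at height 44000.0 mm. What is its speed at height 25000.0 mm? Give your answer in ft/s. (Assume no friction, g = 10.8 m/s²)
mgh₁ = ½mv₂² + mgh₂ → v₂ = √(2g(h₁−h₂)) = √(2×10.8×(44−25)) = 20.26 m/s = 66.46 ft/s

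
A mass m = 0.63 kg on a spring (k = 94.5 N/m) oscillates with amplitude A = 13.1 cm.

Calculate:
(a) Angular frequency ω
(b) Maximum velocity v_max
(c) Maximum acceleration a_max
ω = √(k/m) = √(94.5/0.63) = 12.25 rad/s
v_max = ωA = 12.25×0.131 = 1.604 m/s
a_max = ω²A = 12.25²×0.131 = 19.65 m/s²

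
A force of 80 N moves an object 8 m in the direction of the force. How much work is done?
W = Fd = 80×8 = 640.0 J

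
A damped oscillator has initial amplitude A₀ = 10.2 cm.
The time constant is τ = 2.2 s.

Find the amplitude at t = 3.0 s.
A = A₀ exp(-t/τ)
A = A₀ exp(−t/τ) = 10.2×exp(−3.0/2.2) = 2.608 cm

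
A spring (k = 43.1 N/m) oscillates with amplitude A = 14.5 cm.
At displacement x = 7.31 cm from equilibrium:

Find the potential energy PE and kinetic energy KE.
E_total = ½kA² = ½×43.1×(0.145)² = 0.4531 J
PE = ½kx² = ½×43.1×(0.0731)² = 0.1152 J
KE = E_total − PE = 0.3379 J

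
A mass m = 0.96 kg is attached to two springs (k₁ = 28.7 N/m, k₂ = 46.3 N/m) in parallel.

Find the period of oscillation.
k_eq = k₁+k₂ = 75 N/m
T = 2π√(m/k_eq) = 2π√(0.96/75) = 0.7109 s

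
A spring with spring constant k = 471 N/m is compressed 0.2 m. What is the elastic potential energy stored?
PE = ½kx² = ½×471×0.2² = 9.42 J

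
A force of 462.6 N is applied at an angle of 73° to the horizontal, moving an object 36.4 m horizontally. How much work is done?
W = Fd cosθ = 462.6×36.4×cos(73°) = 4923.1 J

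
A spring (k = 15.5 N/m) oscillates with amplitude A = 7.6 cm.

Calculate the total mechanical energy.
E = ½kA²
E = ½kA² = ½×15.5×(0.076)² = 0.04476 J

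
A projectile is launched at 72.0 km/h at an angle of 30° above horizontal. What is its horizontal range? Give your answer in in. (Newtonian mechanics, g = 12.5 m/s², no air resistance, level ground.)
R = v₀² sin(2θ) / g (with unit conversion) = 1091.0 in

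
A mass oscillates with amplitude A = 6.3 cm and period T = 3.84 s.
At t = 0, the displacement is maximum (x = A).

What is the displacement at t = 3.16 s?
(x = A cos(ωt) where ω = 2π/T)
ω = 2π/T = 2π/3.84 = 1.636 rad/s
x = A cos(ωt) = 6.3×cos(1.636×3.16) = 2.786 cm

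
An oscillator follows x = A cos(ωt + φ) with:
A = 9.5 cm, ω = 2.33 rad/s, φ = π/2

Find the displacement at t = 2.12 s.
x = A cos(ωt + φ) = 9.5×cos(2.33×2.12 + π/2) = 9.256 cm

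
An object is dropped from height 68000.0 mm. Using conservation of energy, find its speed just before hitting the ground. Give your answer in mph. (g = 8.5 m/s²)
mgh = ½mv² → v = √(2gh) = √(2×8.5×68) = 34 m/s = 76.06 mph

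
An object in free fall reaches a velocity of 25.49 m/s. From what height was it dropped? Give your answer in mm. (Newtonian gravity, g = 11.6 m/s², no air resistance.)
h = v²/(2g) (with unit conversion) = 28010.0 mm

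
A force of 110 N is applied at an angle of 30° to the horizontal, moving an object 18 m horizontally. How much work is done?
W = Fd cosθ = 110×18×cos(30°) = 1714.7 J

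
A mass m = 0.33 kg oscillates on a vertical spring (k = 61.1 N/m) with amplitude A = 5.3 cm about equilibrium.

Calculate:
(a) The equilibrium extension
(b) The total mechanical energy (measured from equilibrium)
x_eq = mg/k = 0.33×9.81/61.1 = 0.05298 m = 5.298 cm
E = ½kA² = ½×61.1×(0.053)² = 0.08581 J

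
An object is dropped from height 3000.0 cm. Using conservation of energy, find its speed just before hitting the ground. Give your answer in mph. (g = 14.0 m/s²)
mgh = ½mv² → v = √(2gh) = √(2×14.0×30) = 28.98 m/s = 64.83 mph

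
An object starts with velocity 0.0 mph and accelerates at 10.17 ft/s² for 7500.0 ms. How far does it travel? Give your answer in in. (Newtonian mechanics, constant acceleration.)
d = v₀t + ½at² (with unit conversion) = 3432.0 in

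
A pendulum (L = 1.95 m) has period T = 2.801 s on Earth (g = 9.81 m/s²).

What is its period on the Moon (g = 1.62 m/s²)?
T = 2π√(L/g), so T_moon/T_earth = √(g_earth/g_moon)
T_moon = 2π√(1.95/1.62) = 6.893 s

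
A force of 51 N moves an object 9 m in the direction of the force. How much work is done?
W = Fd = 51×9 = 459.0 J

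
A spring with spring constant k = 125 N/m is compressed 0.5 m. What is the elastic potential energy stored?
PE = ½kx² = ½×125×0.5² = 15.62 J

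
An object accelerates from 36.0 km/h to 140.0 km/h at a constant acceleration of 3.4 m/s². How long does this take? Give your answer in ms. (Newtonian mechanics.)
t = (v - v₀)/a (with unit conversion) = 8497.0 ms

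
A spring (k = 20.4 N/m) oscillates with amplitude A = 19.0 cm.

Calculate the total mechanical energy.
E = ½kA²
E = ½kA² = ½×20.4×(0.19)² = 0.3682 J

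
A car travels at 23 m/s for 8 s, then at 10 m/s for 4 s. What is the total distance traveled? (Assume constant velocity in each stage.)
d₁ = v₁t₁ = 23 × 8 = 184 m
d₂ = v₂t₂ = 10 × 4 = 40 m
d_total = 184 + 40 = 224 m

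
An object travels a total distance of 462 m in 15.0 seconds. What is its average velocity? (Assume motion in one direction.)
v_avg = Δd / Δt = 462 / 15.0 = 30.8 m/s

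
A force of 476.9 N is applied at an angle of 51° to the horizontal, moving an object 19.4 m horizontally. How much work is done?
W = Fd cosθ = 476.9×19.4×cos(51°) = 5822.4 J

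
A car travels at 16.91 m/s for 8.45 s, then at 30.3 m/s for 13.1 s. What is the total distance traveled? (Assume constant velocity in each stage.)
d₁ = v₁t₁ = 16.91 × 8.45 = 142.889 m
d₂ = v₂t₂ = 30.3 × 13.1 = 396.93 m
d_total = 142.889 + 396.93 = 539.82 m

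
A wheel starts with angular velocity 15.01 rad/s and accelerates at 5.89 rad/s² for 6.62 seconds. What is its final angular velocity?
ω = ω₀ + αt = 15.01 + 5.89 × 6.62 = 54.0 rad/s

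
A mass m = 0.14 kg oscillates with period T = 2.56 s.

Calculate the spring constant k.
T = 2π√(m/k) → k = m(2π/T)² = 0.14×(2π/2.56)² = 0.8433 N/m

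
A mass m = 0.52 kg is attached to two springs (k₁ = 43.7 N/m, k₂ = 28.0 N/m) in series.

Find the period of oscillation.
k_eq = k₁k₂/(k₁+k₂) = 17.07 N/m
T = 2π√(m/k_eq) = 2π√(0.52/17.07) = 1.097 s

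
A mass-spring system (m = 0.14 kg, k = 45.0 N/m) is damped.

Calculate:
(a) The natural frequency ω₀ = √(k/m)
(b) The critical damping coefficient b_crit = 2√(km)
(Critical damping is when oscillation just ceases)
ω₀ = √(k/m) = √(45.0/0.14) = 17.93 rad/s
b_crit = 2√(km) = 2√(45.0×0.14) = 5.02 kg/s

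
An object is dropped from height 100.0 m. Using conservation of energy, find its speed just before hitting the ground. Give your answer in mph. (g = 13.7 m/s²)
mgh = ½mv² → v = √(2gh) = √(2×13.7×100) = 52.35 m/s = 117.1 mph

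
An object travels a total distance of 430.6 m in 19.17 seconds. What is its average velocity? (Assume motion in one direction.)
v_avg = Δd / Δt = 430.6 / 19.17 = 22.46 m/s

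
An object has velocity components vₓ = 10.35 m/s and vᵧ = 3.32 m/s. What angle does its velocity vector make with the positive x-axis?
θ = arctan(vᵧ/vₓ) = arctan(3.32/10.35) = 17.78°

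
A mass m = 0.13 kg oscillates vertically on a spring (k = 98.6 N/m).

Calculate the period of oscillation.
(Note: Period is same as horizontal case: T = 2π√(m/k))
T = 2π√(m/k) = 2π√(0.13/98.6) = 0.2281 s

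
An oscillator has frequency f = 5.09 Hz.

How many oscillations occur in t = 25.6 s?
n = f×t = 5.09×25.6 = 130.3 oscillations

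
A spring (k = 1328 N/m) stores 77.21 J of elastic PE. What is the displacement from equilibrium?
PE = ½kx² → x = √(2PE/k) = √(2×77.21/1328) = 0.341 m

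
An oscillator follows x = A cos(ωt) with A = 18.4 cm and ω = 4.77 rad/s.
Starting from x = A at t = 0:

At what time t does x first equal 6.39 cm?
cos(ωt) = x/A = 6.39/18.4 = 0.3473
ωt = arccos(0.3473) = 1.216 rad
t = 1.216/4.77 = 0.255 s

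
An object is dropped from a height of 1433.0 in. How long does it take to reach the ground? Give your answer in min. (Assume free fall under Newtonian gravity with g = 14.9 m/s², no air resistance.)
t = √(2h/g) (with unit conversion) = 0.03684 min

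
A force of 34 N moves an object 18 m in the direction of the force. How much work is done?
W = Fd = 34×18 = 612.0 J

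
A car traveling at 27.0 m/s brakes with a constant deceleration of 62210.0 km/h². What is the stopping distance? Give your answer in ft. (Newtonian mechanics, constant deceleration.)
d = v₀² / (2a) (with unit conversion) = 249.1 ft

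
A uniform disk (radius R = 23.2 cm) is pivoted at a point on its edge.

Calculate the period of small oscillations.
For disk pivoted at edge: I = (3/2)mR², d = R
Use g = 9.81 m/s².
I/m = (3/2)R² = 0.08074 m²; d = R = 0.232 m
T = 2π√((3/2)R²/(gR)) = 2π√(3R/(2g)) = 1.183 s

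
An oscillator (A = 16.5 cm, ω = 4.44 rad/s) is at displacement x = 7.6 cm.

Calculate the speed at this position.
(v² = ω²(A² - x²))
v = ω√(A² − x²) = 4.44×√(0.165² − 0.076²) = 0.6503 m/s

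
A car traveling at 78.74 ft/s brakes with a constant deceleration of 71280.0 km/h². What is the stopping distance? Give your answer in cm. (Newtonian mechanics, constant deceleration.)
d = v₀² / (2a) (with unit conversion) = 5236.0 cm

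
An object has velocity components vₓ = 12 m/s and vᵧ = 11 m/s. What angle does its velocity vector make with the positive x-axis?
θ = arctan(vᵧ/vₓ) = arctan(11/12) = 42.51°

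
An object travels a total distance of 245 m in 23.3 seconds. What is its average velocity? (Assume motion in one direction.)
v_avg = Δd / Δt = 245 / 23.3 = 10.52 m/s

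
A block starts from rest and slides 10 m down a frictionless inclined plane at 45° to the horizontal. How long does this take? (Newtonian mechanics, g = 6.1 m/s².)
a = g sin(θ) = 6.1 × sin(45°) = 4.31 m/s²
t = √(2d/a) = √(2 × 10 / 4.31) = 2.15 s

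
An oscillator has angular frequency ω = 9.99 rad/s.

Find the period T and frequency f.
T = 2π/ω = 2π/9.99 = 0.6289 s; f = ω/2π = 1.59 Hz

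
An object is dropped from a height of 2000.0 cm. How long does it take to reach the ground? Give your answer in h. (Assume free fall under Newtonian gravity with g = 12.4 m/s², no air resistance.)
t = √(2h/g) (with unit conversion) = 0.0004989 h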